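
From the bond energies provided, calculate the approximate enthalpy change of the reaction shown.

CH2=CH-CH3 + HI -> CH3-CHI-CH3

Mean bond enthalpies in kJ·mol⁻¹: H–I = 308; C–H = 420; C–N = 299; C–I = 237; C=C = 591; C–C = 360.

ΔH ≈ −118 kJ

Bonds broken (reactants):
  C–C: 1 × 360 = 360
  C–H: 6 × 420 = 2520
  C=C: 1 × 591 = 591
  H–I: 1 × 308 = 308
  Σ(broken) = 3779 kJ
Bonds formed (products):
  C–C: 2 × 360 = 720
  C–H: 7 × 420 = 2940
  C–I: 1 × 237 = 237
  Σ(formed) = 3897 kJ
ΔH = Σ(broken) − Σ(formed) = 3779 − 3897 = −118 kJ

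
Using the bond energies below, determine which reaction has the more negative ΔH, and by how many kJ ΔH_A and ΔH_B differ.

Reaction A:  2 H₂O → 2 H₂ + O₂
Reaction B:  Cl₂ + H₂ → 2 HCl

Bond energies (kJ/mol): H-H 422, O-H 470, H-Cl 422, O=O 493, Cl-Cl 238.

Reaction A:
  Bonds broken (reactants):
    O-H: 4 × 470 = 1880
    Σ(broken) = 1880 kJ
  Bonds formed (products):
    H-H: 2 × 422 = 844
    O=O: 1 × 493 = 493
    Σ(formed) = 1337 kJ
  ΔH_A = 1880 − 1337 = +543 kJ
Reaction B:
  Bonds broken (reactants):
    Cl-Cl: 1 × 238 = 238
    H-H: 1 × 422 = 422
    Σ(broken) = 660 kJ
  Bonds formed (products):
    H-Cl: 2 × 422 = 844
    Σ(formed) = 844 kJ
  ΔH_B = 660 − 844 = −184 kJ
ΔH_A − ΔH_B = +727 kJ, so reaction B has the more negative ΔH; |ΔH_A − ΔH_B| = 727 kJ.

Reaction B, by 727 kJ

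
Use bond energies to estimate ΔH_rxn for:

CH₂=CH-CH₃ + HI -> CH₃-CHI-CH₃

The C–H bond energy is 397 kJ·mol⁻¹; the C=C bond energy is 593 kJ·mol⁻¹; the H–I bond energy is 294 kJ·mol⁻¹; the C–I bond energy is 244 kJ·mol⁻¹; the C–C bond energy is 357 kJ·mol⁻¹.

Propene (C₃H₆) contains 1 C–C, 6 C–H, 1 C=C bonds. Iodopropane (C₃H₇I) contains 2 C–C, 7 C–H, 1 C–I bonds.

Bonds broken (reactants):
  C–C: 1 × 357 = 357
  C–H: 6 × 397 = 2382
  C=C: 1 × 593 = 593
  H–I: 1 × 294 = 294
  Σ(broken) = 3626 kJ
Bonds formed (products):
  C–C: 2 × 357 = 714
  C–H: 7 × 397 = 2779
  C–I: 1 × 244 = 244
  Σ(formed) = 3737 kJ
ΔH = Σ(broken) − Σ(formed) = 3626 − 3737 = −111 kJ

ΔH ≈ −111 kJ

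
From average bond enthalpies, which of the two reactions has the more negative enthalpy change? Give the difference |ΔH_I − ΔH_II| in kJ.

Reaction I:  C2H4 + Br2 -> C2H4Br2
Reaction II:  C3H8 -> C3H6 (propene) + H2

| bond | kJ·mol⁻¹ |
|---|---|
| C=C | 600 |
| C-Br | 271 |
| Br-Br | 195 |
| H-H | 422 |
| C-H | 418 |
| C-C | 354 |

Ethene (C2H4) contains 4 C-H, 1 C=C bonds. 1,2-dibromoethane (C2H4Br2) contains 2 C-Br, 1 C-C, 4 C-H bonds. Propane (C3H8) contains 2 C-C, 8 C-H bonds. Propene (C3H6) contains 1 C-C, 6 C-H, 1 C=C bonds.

Reaction I:
  Bonds broken (reactants):
    Br-Br: 1 × 195 = 195
    C-H: 4 × 418 = 1672
    C=C: 1 × 600 = 600
    Σ(broken) = 2467 kJ
  Bonds formed (products):
    C-Br: 2 × 271 = 542
    C-C: 1 × 354 = 354
    C-H: 4 × 418 = 1672
    Σ(formed) = 2568 kJ
  ΔH_I = 2467 − 2568 = −101 kJ
Reaction II:
  Bonds broken (reactants):
    C-C: 2 × 354 = 708
    C-H: 8 × 418 = 3344
    Σ(broken) = 4052 kJ
  Bonds formed (products):
    C-C: 1 × 354 = 354
    C-H: 6 × 418 = 2508
    C=C: 1 × 600 = 600
    H-H: 1 × 422 = 422
    Σ(formed) = 3884 kJ
  ΔH_II = 4052 − 3884 = +168 kJ
ΔH_I − ΔH_II = −269 kJ, so reaction I has the more negative ΔH; |ΔH_I − ΔH_II| = 269 kJ.

Reaction I, by 269 kJ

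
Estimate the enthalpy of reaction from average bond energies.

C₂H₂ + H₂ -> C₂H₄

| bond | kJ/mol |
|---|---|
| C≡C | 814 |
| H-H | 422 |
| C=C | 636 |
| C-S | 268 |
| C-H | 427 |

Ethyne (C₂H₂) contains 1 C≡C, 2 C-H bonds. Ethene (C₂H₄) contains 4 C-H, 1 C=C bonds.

Bonds broken (reactants):
  C≡C: 1 × 814 = 814
  C-H: 2 × 427 = 854
  H-H: 1 × 422 = 422
  Σ(broken) = 2090 kJ
Bonds formed (products):
  C-H: 4 × 427 = 1708
  C=C: 1 × 636 = 636
  Σ(formed) = 2344 kJ
ΔH = Σ(broken) − Σ(formed) = 2090 − 2344 = −254 kJ

ΔH ≈ −254 kJ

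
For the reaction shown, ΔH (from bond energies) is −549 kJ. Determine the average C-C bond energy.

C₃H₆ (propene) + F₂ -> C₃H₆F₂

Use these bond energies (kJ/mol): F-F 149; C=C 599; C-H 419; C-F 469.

Let D be the C-C bond energy.
Σ(broken) = 1×D + 6×419 + 1×599 + 1×149 = 3262 + D
Σ(formed) = 2×D + 2×469 + 6×419 = 3452 + 2D
ΔH = Σ(broken) − Σ(formed) = (3262 + D) − (3452 + 2D) = −190 − D
Setting this equal to −549 kJ gives D = 359 kJ/mol.

D(C-C) ≈ 359 kJ/mol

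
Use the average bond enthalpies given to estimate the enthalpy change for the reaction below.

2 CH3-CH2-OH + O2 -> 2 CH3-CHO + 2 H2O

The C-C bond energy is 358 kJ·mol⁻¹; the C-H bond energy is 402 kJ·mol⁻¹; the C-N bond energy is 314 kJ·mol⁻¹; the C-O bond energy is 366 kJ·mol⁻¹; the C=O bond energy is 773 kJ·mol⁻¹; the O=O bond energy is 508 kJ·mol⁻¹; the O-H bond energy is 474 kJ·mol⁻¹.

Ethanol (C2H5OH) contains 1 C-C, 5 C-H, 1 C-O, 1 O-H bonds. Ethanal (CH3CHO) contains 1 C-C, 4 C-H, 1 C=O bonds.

ΔH ≈ −450 kJ

Bonds broken (reactants):
  C-C: 2 × 358 = 716
  C-H: 10 × 402 = 4020
  C-O: 2 × 366 = 732
  O-H: 2 × 474 = 948
  O=O: 1 × 508 = 508
  Σ(broken) = 6924 kJ
Bonds formed (products):
  C-C: 2 × 358 = 716
  C-H: 8 × 402 = 3216
  C=O: 2 × 773 = 1546
  O-H: 4 × 474 = 1896
  Σ(formed) = 7374 kJ
ΔH = Σ(broken) − Σ(formed) = 6924 − 7374 = −450 kJ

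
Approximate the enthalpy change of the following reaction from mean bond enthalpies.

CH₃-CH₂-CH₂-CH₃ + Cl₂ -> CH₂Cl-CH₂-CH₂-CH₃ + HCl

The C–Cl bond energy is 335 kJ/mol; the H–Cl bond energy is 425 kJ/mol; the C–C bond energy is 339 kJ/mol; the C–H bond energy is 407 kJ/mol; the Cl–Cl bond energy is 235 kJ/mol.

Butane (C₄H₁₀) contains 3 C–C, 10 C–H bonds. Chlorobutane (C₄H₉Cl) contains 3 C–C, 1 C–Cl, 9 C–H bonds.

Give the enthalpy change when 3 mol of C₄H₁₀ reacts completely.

Bonds broken (reactants):
  C–C: 3 × 339 = 1017
  C–H: 10 × 407 = 4070
  Cl–Cl: 1 × 235 = 235
  Σ(broken) = 5322 kJ
Bonds formed (products):
  C–C: 3 × 339 = 1017
  C–Cl: 1 × 335 = 335
  C–H: 9 × 407 = 3663
  H–Cl: 1 × 425 = 425
  Σ(formed) = 5440 kJ
ΔH = Σ(broken) − Σ(formed) = 5322 − 5440 = −118 kJ
For 3× the reaction as written: 3 × (−118) = −354 kJ

ΔH = −354 kJ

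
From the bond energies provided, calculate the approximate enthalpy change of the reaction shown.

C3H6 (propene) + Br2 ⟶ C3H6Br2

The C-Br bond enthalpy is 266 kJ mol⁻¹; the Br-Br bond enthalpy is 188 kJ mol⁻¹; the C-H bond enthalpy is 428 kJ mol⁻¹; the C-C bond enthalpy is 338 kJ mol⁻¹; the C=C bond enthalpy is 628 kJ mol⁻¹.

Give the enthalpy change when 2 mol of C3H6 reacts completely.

ΔH = −108 kJ

Bonds broken (reactants):
  Br-Br: 1 × 188 = 188
  C-C: 1 × 338 = 338
  C-H: 6 × 428 = 2568
  C=C: 1 × 628 = 628
  Σ(broken) = 3722 kJ
Bonds formed (products):
  C-Br: 2 × 266 = 532
  C-C: 2 × 338 = 676
  C-H: 6 × 428 = 2568
  Σ(formed) = 3776 kJ
ΔH = Σ(broken) − Σ(formed) = 3722 − 3776 = −54 kJ
For 2× the reaction as written: 2 × (−54) = −108 kJ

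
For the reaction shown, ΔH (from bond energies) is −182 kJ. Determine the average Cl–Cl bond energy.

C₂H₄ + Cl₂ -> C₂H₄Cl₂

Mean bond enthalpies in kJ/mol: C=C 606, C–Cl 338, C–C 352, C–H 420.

Let D be the Cl–Cl bond energy.
Σ(broken) = 4×420 + 1×606 + 1×D = 2286 + D
Σ(formed) = 1×352 + 2×338 + 4×420 = 2708
ΔH = Σ(broken) − Σ(formed) = (2286 + D) − (2708) = −422 + D
Setting this equal to −182 kJ gives D = 240 kJ/mol.

D(Cl–Cl) ≈ 240 kJ/mol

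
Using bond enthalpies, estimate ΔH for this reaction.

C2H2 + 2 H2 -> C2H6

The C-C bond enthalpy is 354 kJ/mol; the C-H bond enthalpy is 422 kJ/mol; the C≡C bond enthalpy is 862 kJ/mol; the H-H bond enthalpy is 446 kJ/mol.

Bonds broken (reactants):
  C≡C: 1 × 862 = 862
  C-H: 2 × 422 = 844
  H-H: 2 × 446 = 892
  Σ(broken) = 2598 kJ
Bonds formed (products):
  C-C: 1 × 354 = 354
  C-H: 6 × 422 = 2532
  Σ(formed) = 2886 kJ
ΔH = Σ(broken) − Σ(formed) = 2598 − 2886 = −288 kJ

ΔH ≈ −288 kJ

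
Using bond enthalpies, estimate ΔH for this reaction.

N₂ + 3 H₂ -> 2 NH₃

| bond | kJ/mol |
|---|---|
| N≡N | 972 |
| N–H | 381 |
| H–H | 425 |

Bonds broken (reactants):
  H–H: 3 × 425 = 1275
  N≡N: 1 × 972 = 972
  Σ(broken) = 2247 kJ
Bonds formed (products):
  N–H: 6 × 381 = 2286
  Σ(formed) = 2286 kJ
ΔH = Σ(broken) − Σ(formed) = 2247 − 2286 = −39 kJ

ΔH ≈ −39 kJ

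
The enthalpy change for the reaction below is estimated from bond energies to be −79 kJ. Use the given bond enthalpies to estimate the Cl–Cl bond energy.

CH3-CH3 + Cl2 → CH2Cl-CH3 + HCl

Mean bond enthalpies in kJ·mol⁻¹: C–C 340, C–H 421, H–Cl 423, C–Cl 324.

Let D be the Cl–Cl bond energy.
Σ(broken) = 1×340 + 6×421 + 1×D = 2866 + D
Σ(formed) = 1×340 + 1×324 + 5×421 + 1×423 = 3192
ΔH = Σ(broken) − Σ(formed) = (2866 + D) − (3192) = −326 + D
Setting this equal to −79 kJ gives D = 247 kJ/mol.

D(Cl–Cl) ≈ 247 kJ/mol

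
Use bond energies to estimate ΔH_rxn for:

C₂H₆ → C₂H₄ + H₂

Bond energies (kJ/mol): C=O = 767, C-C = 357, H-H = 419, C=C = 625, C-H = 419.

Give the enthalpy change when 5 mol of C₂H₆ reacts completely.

ΔH = +755 kJ

Bonds broken (reactants):
  C-C: 1 × 357 = 357
  C-H: 6 × 419 = 2514
  Σ(broken) = 2871 kJ
Bonds formed (products):
  C-H: 4 × 419 = 1676
  C=C: 1 × 625 = 625
  H-H: 1 × 419 = 419
  Σ(formed) = 2720 kJ
ΔH = Σ(broken) − Σ(formed) = 2871 − 2720 = +151 kJ
For 5× the reaction as written: 5 × (+151) = +755 kJ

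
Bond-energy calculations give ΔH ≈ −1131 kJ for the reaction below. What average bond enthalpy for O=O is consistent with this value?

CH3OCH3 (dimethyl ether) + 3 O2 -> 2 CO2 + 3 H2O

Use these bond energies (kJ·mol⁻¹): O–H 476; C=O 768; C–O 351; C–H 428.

D(O=O) ≈ 509 kJ/mol

Let D be the O=O bond energy.
Σ(broken) = 6×428 + 2×351 + 3×D = 3270 + 3D
Σ(formed) = 4×768 + 6×476 = 5928
ΔH = Σ(broken) − Σ(formed) = (3270 + 3D) − (5928) = −2658 + 3D
Setting this equal to −1131 kJ gives 3D = 1527, so D = 509 kJ/mol.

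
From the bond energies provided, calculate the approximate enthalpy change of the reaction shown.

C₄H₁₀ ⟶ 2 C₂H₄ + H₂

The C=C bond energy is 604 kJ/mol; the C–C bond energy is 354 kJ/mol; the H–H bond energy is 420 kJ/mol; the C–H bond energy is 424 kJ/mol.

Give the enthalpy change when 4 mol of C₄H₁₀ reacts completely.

Bonds broken (reactants):
  C–C: 3 × 354 = 1062
  C–H: 10 × 424 = 4240
  Σ(broken) = 5302 kJ
Bonds formed (products):
  C–H: 8 × 424 = 3392
  C=C: 2 × 604 = 1208
  H–H: 1 × 420 = 420
  Σ(formed) = 5020 kJ
ΔH = Σ(broken) − Σ(formed) = 5302 − 5020 = +282 kJ
For 4× the reaction as written: 4 × (+282) = +1128 kJ

ΔH = +1128 kJ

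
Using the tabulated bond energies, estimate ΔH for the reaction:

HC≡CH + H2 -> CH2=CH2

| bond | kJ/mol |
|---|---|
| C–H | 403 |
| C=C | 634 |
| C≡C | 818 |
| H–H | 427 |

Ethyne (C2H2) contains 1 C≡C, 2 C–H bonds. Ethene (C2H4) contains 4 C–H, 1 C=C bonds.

ΔH ≈ −195 kJ

Bonds broken (reactants):
  C≡C: 1 × 818 = 818
  C–H: 2 × 403 = 806
  H–H: 1 × 427 = 427
  Σ(broken) = 2051 kJ
Bonds formed (products):
  C–H: 4 × 403 = 1612
  C=C: 1 × 634 = 634
  Σ(formed) = 2246 kJ
ΔH = Σ(broken) − Σ(formed) = 2051 − 2246 = −195 kJ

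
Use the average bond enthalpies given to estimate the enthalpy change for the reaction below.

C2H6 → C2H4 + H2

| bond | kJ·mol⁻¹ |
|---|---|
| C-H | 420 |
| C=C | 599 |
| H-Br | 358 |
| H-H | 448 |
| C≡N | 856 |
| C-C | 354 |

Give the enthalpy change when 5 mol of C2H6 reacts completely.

Bonds broken (reactants):
  C-C: 1 × 354 = 354
  C-H: 6 × 420 = 2520
  Σ(broken) = 2874 kJ
Bonds formed (products):
  C-H: 4 × 420 = 1680
  C=C: 1 × 599 = 599
  H-H: 1 × 448 = 448
  Σ(formed) = 2727 kJ
ΔH = Σ(broken) − Σ(formed) = 2874 − 2727 = +147 kJ
For 5× the reaction as written: 5 × (+147) = +735 kJ

ΔH = +735 kJ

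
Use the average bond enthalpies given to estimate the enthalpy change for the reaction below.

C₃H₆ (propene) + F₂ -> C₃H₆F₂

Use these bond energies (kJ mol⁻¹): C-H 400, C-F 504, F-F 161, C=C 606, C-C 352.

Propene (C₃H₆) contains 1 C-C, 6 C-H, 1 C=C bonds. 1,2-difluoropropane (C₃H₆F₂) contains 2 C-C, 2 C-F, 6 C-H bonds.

ΔH ≈ −593 kJ

Bonds broken (reactants):
  C-C: 1 × 352 = 352
  C-H: 6 × 400 = 2400
  C=C: 1 × 606 = 606
  F-F: 1 × 161 = 161
  Σ(broken) = 3519 kJ
Bonds formed (products):
  C-C: 2 × 352 = 704
  C-F: 2 × 504 = 1008
  C-H: 6 × 400 = 2400
  Σ(formed) = 4112 kJ
ΔH = Σ(broken) − Σ(formed) = 3519 − 4112 = −593 kJ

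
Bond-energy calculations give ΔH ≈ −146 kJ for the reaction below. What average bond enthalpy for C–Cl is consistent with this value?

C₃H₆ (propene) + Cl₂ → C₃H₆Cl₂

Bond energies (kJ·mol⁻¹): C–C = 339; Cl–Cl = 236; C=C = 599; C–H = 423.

D(C–Cl) ≈ 321 kJ/mol

Let D be the C–Cl bond energy.
Σ(broken) = 1×339 + 6×423 + 1×599 + 1×236 = 3712
Σ(formed) = 2×339 + 2×D + 6×423 = 3216 + 2D
ΔH = Σ(broken) − Σ(formed) = (3712) − (3216 + 2D) = +496 − 2D
Setting this equal to −146 kJ gives 2D = 642, so D = 321 kJ/mol.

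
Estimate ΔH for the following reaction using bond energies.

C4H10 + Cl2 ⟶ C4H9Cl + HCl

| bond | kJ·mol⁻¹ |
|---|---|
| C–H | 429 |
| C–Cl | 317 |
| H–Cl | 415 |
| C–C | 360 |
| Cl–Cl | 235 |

ΔH ≈ −68 kJ

Bonds broken (reactants):
  C–C: 3 × 360 = 1080
  C–H: 10 × 429 = 4290
  Cl–Cl: 1 × 235 = 235
  Σ(broken) = 5605 kJ
Bonds formed (products):
  C–C: 3 × 360 = 1080
  C–Cl: 1 × 317 = 317
  C–H: 9 × 429 = 3861
  H–Cl: 1 × 415 = 415
  Σ(formed) = 5673 kJ
ΔH = Σ(broken) − Σ(formed) = 5605 − 5673 = −68 kJ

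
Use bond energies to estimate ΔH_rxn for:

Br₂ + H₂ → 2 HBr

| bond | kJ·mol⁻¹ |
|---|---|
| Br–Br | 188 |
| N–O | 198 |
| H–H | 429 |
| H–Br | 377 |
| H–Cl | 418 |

Bonds broken (reactants):
  Br–Br: 1 × 188 = 188
  H–H: 1 × 429 = 429
  Σ(broken) = 617 kJ
Bonds formed (products):
  H–Br: 2 × 377 = 754
  Σ(formed) = 754 kJ
ΔH = Σ(broken) − Σ(formed) = 617 − 754 = −137 kJ

ΔH ≈ −137 kJ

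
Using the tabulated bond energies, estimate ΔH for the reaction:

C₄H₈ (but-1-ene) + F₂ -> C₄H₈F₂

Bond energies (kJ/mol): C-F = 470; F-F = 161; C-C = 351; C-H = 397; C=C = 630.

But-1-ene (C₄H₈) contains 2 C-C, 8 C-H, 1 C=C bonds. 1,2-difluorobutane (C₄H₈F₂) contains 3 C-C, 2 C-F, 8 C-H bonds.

ΔH ≈ −500 kJ

Bonds broken (reactants):
  C-C: 2 × 351 = 702
  C-H: 8 × 397 = 3176
  C=C: 1 × 630 = 630
  F-F: 1 × 161 = 161
  Σ(broken) = 4669 kJ
Bonds formed (products):
  C-C: 3 × 351 = 1053
  C-F: 2 × 470 = 940
  C-H: 8 × 397 = 3176
  Σ(formed) = 5169 kJ
ΔH = Σ(broken) − Σ(formed) = 4669 − 5169 = −500 kJ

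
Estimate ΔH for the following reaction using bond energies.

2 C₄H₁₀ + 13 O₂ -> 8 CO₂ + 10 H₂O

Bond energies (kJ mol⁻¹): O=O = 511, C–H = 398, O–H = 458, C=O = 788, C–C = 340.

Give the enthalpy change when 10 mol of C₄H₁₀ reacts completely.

ΔH = −25625 kJ

Bonds broken (reactants):
  C–C: 6 × 340 = 2040
  C–H: 20 × 398 = 7960
  O=O: 13 × 511 = 6643
  Σ(broken) = 16643 kJ
Bonds formed (products):
  C=O: 16 × 788 = 12608
  O–H: 20 × 458 = 9160
  Σ(formed) = 21768 kJ
ΔH = Σ(broken) − Σ(formed) = 16643 − 21768 = −5125 kJ
For 5× the reaction as written: 5 × (−5125) = −25625 kJ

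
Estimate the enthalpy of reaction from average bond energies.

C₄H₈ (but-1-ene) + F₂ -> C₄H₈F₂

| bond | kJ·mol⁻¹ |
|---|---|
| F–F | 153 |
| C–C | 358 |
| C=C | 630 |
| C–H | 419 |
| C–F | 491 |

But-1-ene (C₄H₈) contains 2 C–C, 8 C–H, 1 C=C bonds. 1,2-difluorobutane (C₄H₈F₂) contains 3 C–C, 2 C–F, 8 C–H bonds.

Bonds broken (reactants):
  C–C: 2 × 358 = 716
  C–H: 8 × 419 = 3352
  C=C: 1 × 630 = 630
  F–F: 1 × 153 = 153
  Σ(broken) = 4851 kJ
Bonds formed (products):
  C–C: 3 × 358 = 1074
  C–F: 2 × 491 = 982
  C–H: 8 × 419 = 3352
  Σ(formed) = 5408 kJ
ΔH = Σ(broken) − Σ(formed) = 4851 − 5408 = −557 kJ

ΔH ≈ −557 kJ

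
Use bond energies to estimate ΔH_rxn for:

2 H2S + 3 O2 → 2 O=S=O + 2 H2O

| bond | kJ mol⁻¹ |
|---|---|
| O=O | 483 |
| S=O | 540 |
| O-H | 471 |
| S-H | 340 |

Bonds broken (reactants):
  O=O: 3 × 483 = 1449
  S-H: 4 × 340 = 1360
  Σ(broken) = 2809 kJ
Bonds formed (products):
  O-H: 4 × 471 = 1884
  S=O: 4 × 540 = 2160
  Σ(formed) = 4044 kJ
ΔH = Σ(broken) − Σ(formed) = 2809 − 4044 = −1235 kJ

ΔH ≈ −1235 kJ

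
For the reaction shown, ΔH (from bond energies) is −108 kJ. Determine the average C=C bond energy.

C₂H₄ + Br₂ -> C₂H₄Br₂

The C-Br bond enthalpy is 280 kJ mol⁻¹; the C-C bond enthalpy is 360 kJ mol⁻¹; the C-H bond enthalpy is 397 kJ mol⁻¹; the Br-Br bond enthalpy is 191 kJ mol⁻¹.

Let D be the C=C bond energy.
Σ(broken) = 1×191 + 4×397 + 1×D = 1779 + D
Σ(formed) = 2×280 + 1×360 + 4×397 = 2508
ΔH = Σ(broken) − Σ(formed) = (1779 + D) − (2508) = −729 + D
Setting this equal to −108 kJ gives D = 621 kJ/mol.

D(C=C) ≈ 621 kJ/mol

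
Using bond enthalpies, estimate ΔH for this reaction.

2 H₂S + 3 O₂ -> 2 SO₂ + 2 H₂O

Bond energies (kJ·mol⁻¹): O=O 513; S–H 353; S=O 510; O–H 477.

Bonds broken (reactants):
  O=O: 3 × 513 = 1539
  S–H: 4 × 353 = 1412
  Σ(broken) = 2951 kJ
Bonds formed (products):
  O–H: 4 × 477 = 1908
  S=O: 4 × 510 = 2040
  Σ(formed) = 3948 kJ
ΔH = Σ(broken) − Σ(formed) = 2951 − 3948 = −997 kJ

ΔH ≈ −997 kJ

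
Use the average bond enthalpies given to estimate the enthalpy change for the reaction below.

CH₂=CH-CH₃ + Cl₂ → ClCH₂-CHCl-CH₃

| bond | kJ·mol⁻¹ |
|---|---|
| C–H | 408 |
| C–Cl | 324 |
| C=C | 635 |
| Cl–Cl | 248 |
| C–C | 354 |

ΔH ≈ −119 kJ

Bonds broken (reactants):
  C–C: 1 × 354 = 354
  C–H: 6 × 408 = 2448
  C=C: 1 × 635 = 635
  Cl–Cl: 1 × 248 = 248
  Σ(broken) = 3685 kJ
Bonds formed (products):
  C–C: 2 × 354 = 708
  C–Cl: 2 × 324 = 648
  C–H: 6 × 408 = 2448
  Σ(formed) = 3804 kJ
ΔH = Σ(broken) − Σ(formed) = 3685 − 3804 = −119 kJ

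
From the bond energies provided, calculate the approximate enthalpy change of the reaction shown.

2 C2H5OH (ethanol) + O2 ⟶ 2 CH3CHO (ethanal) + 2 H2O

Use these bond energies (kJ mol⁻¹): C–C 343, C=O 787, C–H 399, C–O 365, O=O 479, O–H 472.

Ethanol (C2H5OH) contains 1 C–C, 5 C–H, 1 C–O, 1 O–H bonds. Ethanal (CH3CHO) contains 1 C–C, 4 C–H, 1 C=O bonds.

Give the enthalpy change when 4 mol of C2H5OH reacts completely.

ΔH = −1022 kJ

Bonds broken (reactants):
  C–C: 2 × 343 = 686
  C–H: 10 × 399 = 3990
  C–O: 2 × 365 = 730
  O–H: 2 × 472 = 944
  O=O: 1 × 479 = 479
  Σ(broken) = 6829 kJ
Bonds formed (products):
  C–C: 2 × 343 = 686
  C–H: 8 × 399 = 3192
  C=O: 2 × 787 = 1574
  O–H: 4 × 472 = 1888
  Σ(formed) = 7340 kJ
ΔH = Σ(broken) − Σ(formed) = 6829 − 7340 = −511 kJ
For 2× the reaction as written: 2 × (−511) = −1022 kJ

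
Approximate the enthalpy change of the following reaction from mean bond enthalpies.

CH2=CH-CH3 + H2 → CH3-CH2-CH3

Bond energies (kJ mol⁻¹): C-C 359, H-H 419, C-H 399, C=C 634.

ΔH ≈ −104 kJ

Bonds broken (reactants):
  C-C: 1 × 359 = 359
  C-H: 6 × 399 = 2394
  C=C: 1 × 634 = 634
  H-H: 1 × 419 = 419
  Σ(broken) = 3806 kJ
Bonds formed (products):
  C-C: 2 × 359 = 718
  C-H: 8 × 399 = 3192
  Σ(formed) = 3910 kJ
ΔH = Σ(broken) − Σ(formed) = 3806 − 3910 = −104 kJ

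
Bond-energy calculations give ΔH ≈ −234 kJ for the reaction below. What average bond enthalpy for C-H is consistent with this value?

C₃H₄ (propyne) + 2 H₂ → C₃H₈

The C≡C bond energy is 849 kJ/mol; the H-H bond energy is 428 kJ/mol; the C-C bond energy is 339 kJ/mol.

Let D be the C-H bond energy.
Σ(broken) = 1×849 + 1×339 + 4×D + 2×428 = 2044 + 4D
Σ(formed) = 2×339 + 8×D = 678 + 8D
ΔH = Σ(broken) − Σ(formed) = (2044 + 4D) − (678 + 8D) = +1366 − 4D
Setting this equal to −234 kJ gives 4D = 1600, so D = 400 kJ/mol.

D(C-H) ≈ 400 kJ/mol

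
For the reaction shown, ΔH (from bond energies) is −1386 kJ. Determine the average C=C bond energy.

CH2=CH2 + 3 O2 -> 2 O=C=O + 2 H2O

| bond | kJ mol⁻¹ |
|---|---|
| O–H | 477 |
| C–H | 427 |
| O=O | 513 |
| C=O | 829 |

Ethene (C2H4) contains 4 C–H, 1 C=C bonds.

Let D be the C=C bond energy.
Σ(broken) = 4×427 + 1×D + 3×513 = 3247 + D
Σ(formed) = 4×829 + 4×477 = 5224
ΔH = Σ(broken) − Σ(formed) = (3247 + D) − (5224) = −1977 + D
Setting this equal to −1386 kJ gives D = 591 kJ/mol.

D(C=C) ≈ 591 kJ/mol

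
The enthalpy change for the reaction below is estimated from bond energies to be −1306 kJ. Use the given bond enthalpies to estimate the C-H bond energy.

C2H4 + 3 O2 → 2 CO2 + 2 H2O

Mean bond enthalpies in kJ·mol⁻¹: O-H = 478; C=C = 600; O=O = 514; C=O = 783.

D(C-H) ≈ 399 kJ/mol

Let D be the C-H bond energy.
Σ(broken) = 4×D + 1×600 + 3×514 = 2142 + 4D
Σ(formed) = 4×783 + 4×478 = 5044
ΔH = Σ(broken) − Σ(formed) = (2142 + 4D) − (5044) = −2902 + 4D
Setting this equal to −1306 kJ gives 4D = 1596, so D = 399 kJ/mol.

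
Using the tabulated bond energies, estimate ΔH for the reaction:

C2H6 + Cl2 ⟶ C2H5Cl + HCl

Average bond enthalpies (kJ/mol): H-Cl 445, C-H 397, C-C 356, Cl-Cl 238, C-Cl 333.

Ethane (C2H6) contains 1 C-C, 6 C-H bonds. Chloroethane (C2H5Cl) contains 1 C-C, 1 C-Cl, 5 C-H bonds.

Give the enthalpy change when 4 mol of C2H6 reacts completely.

Bonds broken (reactants):
  C-C: 1 × 356 = 356
  C-H: 6 × 397 = 2382
  Cl-Cl: 1 × 238 = 238
  Σ(broken) = 2976 kJ
Bonds formed (products):
  C-C: 1 × 356 = 356
  C-Cl: 1 × 333 = 333
  C-H: 5 × 397 = 1985
  H-Cl: 1 × 445 = 445
  Σ(formed) = 3119 kJ
ΔH = Σ(broken) − Σ(formed) = 2976 − 3119 = −143 kJ
For 4× the reaction as written: 4 × (−143) = −572 kJ

ΔH = −572 kJ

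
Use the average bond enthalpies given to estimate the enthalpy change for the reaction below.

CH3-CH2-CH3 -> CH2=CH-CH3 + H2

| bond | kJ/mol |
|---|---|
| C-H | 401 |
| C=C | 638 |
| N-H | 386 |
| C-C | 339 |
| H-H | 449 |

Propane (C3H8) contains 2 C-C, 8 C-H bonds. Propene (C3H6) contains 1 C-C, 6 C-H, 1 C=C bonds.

ΔH ≈ +54 kJ

Bonds broken (reactants):
  C-C: 2 × 339 = 678
  C-H: 8 × 401 = 3208
  Σ(broken) = 3886 kJ
Bonds formed (products):
  C-C: 1 × 339 = 339
  C-H: 6 × 401 = 2406
  C=C: 1 × 638 = 638
  H-H: 1 × 449 = 449
  Σ(formed) = 3832 kJ
ΔH = Σ(broken) − Σ(formed) = 3886 − 3832 = +54 kJ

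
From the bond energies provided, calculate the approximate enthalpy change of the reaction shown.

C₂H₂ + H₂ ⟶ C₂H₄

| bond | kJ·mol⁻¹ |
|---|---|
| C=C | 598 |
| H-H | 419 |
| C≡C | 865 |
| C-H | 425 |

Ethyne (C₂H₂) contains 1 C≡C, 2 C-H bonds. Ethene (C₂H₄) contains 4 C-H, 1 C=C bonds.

Bonds broken (reactants):
  C≡C: 1 × 865 = 865
  C-H: 2 × 425 = 850
  H-H: 1 × 419 = 419
  Σ(broken) = 2134 kJ
Bonds formed (products):
  C-H: 4 × 425 = 1700
  C=C: 1 × 598 = 598
  Σ(formed) = 2298 kJ
ΔH = Σ(broken) − Σ(formed) = 2134 − 2298 = −164 kJ

ΔH ≈ −164 kJ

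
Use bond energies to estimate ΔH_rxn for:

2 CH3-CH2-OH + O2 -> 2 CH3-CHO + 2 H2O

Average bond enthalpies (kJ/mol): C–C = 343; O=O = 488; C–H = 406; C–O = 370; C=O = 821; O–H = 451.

Bonds broken (reactants):
  C–C: 2 × 343 = 686
  C–H: 10 × 406 = 4060
  C–O: 2 × 370 = 740
  O–H: 2 × 451 = 902
  O=O: 1 × 488 = 488
  Σ(broken) = 6876 kJ
Bonds formed (products):
  C–C: 2 × 343 = 686
  C–H: 8 × 406 = 3248
  C=O: 2 × 821 = 1642
  O–H: 4 × 451 = 1804
  Σ(formed) = 7380 kJ
ΔH = Σ(broken) − Σ(formed) = 6876 − 7380 = −504 kJ

ΔH ≈ −504 kJ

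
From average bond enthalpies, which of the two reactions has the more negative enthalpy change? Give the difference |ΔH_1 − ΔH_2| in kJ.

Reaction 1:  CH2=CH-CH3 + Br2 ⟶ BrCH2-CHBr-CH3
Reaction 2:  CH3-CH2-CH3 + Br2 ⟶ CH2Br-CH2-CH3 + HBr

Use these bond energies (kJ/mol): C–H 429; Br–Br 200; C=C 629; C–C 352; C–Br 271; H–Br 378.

Reaction 1:
  Bonds broken (reactants):
    Br–Br: 1 × 200 = 200
    C–C: 1 × 352 = 352
    C–H: 6 × 429 = 2574
    C=C: 1 × 629 = 629
    Σ(broken) = 3755 kJ
  Bonds formed (products):
    C–Br: 2 × 271 = 542
    C–C: 2 × 352 = 704
    C–H: 6 × 429 = 2574
    Σ(formed) = 3820 kJ
  ΔH_1 = 3755 − 3820 = −65 kJ
Reaction 2:
  Bonds broken (reactants):
    Br–Br: 1 × 200 = 200
    C–C: 2 × 352 = 704
    C–H: 8 × 429 = 3432
    Σ(broken) = 4336 kJ
  Bonds formed (products):
    C–Br: 1 × 271 = 271
    C–C: 2 × 352 = 704
    C–H: 7 × 429 = 3003
    H–Br: 1 × 378 = 378
    Σ(formed) = 4356 kJ
  ΔH_2 = 4336 − 4356 = −20 kJ
ΔH_1 − ΔH_2 = −45 kJ, so reaction 1 has the more negative ΔH; |ΔH_1 − ΔH_2| = 45 kJ.

Reaction 1, by 45 kJ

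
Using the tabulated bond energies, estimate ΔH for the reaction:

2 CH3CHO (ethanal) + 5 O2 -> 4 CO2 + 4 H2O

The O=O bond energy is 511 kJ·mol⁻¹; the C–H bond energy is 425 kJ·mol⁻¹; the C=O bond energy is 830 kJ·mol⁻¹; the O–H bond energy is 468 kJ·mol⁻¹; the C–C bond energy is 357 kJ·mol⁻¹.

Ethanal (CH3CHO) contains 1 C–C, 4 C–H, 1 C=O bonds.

Bonds broken (reactants):
  C–C: 2 × 357 = 714
  C–H: 8 × 425 = 3400
  C=O: 2 × 830 = 1660
  O=O: 5 × 511 = 2555
  Σ(broken) = 8329 kJ
Bonds formed (products):
  C=O: 8 × 830 = 6640
  O–H: 8 × 468 = 3744
  Σ(formed) = 10384 kJ
ΔH = Σ(broken) − Σ(formed) = 8329 − 10384 = −2055 kJ

ΔH ≈ −2055 kJ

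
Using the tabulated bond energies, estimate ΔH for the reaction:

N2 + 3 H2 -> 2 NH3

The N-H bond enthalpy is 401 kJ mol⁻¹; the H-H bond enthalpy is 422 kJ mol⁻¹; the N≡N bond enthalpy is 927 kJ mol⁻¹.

ΔH ≈ −213 kJ

Bonds broken (reactants):
  H-H: 3 × 422 = 1266
  N≡N: 1 × 927 = 927
  Σ(broken) = 2193 kJ
Bonds formed (products):
  N-H: 6 × 401 = 2406
  Σ(formed) = 2406 kJ
ΔH = Σ(broken) − Σ(formed) = 2193 − 2406 = −213 kJ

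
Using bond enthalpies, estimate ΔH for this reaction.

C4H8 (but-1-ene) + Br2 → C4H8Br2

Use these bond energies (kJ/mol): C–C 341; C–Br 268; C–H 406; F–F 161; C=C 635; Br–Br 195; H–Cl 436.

Bonds broken (reactants):
  Br–Br: 1 × 195 = 195
  C–C: 2 × 341 = 682
  C–H: 8 × 406 = 3248
  C=C: 1 × 635 = 635
  Σ(broken) = 4760 kJ
Bonds formed (products):
  C–Br: 2 × 268 = 536
  C–C: 3 × 341 = 1023
  C–H: 8 × 406 = 3248
  Σ(formed) = 4807 kJ
ΔH = Σ(broken) − Σ(formed) = 4760 − 4807 = −47 kJ

ΔH ≈ −47 kJ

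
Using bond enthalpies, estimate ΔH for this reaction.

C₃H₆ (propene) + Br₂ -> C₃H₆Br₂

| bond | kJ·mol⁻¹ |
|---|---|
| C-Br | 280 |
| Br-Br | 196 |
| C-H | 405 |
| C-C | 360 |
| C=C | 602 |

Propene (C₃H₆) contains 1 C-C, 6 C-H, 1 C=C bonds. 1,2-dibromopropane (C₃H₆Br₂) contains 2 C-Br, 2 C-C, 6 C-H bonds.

ΔH ≈ −122 kJ

Bonds broken (reactants):
  Br-Br: 1 × 196 = 196
  C-C: 1 × 360 = 360
  C-H: 6 × 405 = 2430
  C=C: 1 × 602 = 602
  Σ(broken) = 3588 kJ
Bonds formed (products):
  C-Br: 2 × 280 = 560
  C-C: 2 × 360 = 720
  C-H: 6 × 405 = 2430
  Σ(formed) = 3710 kJ
ΔH = Σ(broken) − Σ(formed) = 3588 − 3710 = −122 kJ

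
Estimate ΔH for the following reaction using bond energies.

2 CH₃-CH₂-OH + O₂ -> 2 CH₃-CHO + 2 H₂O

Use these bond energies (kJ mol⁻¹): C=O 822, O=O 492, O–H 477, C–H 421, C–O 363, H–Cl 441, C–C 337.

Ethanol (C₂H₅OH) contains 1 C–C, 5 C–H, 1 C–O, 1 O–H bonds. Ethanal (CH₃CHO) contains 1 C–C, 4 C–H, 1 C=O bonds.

Bonds broken (reactants):
  C–C: 2 × 337 = 674
  C–H: 10 × 421 = 4210
  C–O: 2 × 363 = 726
  O–H: 2 × 477 = 954
  O=O: 1 × 492 = 492
  Σ(broken) = 7056 kJ
Bonds formed (products):
  C–C: 2 × 337 = 674
  C–H: 8 × 421 = 3368
  C=O: 2 × 822 = 1644
  O–H: 4 × 477 = 1908
  Σ(formed) = 7594 kJ
ΔH = Σ(broken) − Σ(formed) = 7056 − 7594 = −538 kJ

ΔH ≈ −538 kJ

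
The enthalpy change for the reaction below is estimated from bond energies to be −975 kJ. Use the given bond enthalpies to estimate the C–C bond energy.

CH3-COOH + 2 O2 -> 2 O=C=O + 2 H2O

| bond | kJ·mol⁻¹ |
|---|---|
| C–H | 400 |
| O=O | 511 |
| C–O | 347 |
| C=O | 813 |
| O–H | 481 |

D(C–C) ≈ 338 kJ/mol

Let D be the C–C bond energy.
Σ(broken) = 1×D + 3×400 + 1×347 + 1×813 + 1×481 + 2×511 = 3863 + D
Σ(formed) = 4×813 + 4×481 = 5176
ΔH = Σ(broken) − Σ(formed) = (3863 + D) − (5176) = −1313 + D
Setting this equal to −975 kJ gives D = 338 kJ/mol.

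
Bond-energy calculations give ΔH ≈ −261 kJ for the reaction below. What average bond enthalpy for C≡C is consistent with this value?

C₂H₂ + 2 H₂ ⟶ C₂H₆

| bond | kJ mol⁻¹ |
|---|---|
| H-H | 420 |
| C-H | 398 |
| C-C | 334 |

D(C≡C) ≈ 825 kJ/mol

Let D be the C≡C bond energy.
Σ(broken) = 1×D + 2×398 + 2×420 = 1636 + D
Σ(formed) = 1×334 + 6×398 = 2722
ΔH = Σ(broken) − Σ(formed) = (1636 + D) − (2722) = −1086 + D
Setting this equal to −261 kJ gives D = 825 kJ/mol.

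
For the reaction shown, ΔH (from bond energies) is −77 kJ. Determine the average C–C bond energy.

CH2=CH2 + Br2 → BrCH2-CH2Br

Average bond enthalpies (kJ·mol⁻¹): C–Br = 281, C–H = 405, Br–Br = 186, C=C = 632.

Let D be the C–C bond energy.
Σ(broken) = 1×186 + 4×405 + 1×632 = 2438
Σ(formed) = 2×281 + 1×D + 4×405 = 2182 + D
ΔH = Σ(broken) − Σ(formed) = (2438) − (2182 + D) = +256 − D
Setting this equal to −77 kJ gives D = 333 kJ/mol.

D(C–C) ≈ 333 kJ/mol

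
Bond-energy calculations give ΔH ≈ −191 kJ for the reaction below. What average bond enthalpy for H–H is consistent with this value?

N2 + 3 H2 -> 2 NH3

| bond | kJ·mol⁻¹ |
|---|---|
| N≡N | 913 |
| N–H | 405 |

Let D be the H–H bond energy.
Σ(broken) = 3×D + 1×913 = 913 + 3D
Σ(formed) = 6×405 = 2430
ΔH = Σ(broken) − Σ(formed) = (913 + 3D) − (2430) = −1517 + 3D
Setting this equal to −191 kJ gives 3D = 1326, so D = 442 kJ/mol.

D(H–H) ≈ 442 kJ/mol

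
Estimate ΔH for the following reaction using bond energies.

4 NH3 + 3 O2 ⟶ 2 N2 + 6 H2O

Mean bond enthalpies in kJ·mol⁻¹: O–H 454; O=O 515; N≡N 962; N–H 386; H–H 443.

Bonds broken (reactants):
  N–H: 12 × 386 = 4632
  O=O: 3 × 515 = 1545
  Σ(broken) = 6177 kJ
Bonds formed (products):
  N≡N: 2 × 962 = 1924
  O–H: 12 × 454 = 5448
  Σ(formed) = 7372 kJ
ΔH = Σ(broken) − Σ(formed) = 6177 − 7372 = −1195 kJ

ΔH ≈ −1195 kJ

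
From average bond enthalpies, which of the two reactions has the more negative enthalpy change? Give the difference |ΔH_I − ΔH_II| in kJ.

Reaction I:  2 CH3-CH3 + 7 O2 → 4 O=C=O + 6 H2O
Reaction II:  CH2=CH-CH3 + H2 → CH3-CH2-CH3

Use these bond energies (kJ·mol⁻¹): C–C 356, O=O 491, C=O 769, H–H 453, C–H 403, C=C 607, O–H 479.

Reaction I:
  Bonds broken (reactants):
    C–C: 2 × 356 = 712
    C–H: 12 × 403 = 4836
    O=O: 7 × 491 = 3437
    Σ(broken) = 8985 kJ
  Bonds formed (products):
    C=O: 8 × 769 = 6152
    O–H: 12 × 479 = 5748
    Σ(formed) = 11900 kJ
  ΔH_I = 8985 − 11900 = −2915 kJ
Reaction II:
  Bonds broken (reactants):
    C–C: 1 × 356 = 356
    C–H: 6 × 403 = 2418
    C=C: 1 × 607 = 607
    H–H: 1 × 453 = 453
    Σ(broken) = 3834 kJ
  Bonds formed (products):
    C–C: 2 × 356 = 712
    C–H: 8 × 403 = 3224
    Σ(formed) = 3936 kJ
  ΔH_II = 3834 − 3936 = −102 kJ
ΔH_I − ΔH_II = −2813 kJ, so reaction I has the more negative ΔH; |ΔH_I − ΔH_II| = 2813 kJ.

Reaction I, by 2813 kJ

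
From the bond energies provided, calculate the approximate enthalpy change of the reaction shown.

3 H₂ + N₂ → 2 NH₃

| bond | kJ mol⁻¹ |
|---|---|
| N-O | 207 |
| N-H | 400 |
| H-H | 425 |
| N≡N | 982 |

ΔH ≈ −143 kJ

Bonds broken (reactants):
  H-H: 3 × 425 = 1275
  N≡N: 1 × 982 = 982
  Σ(broken) = 2257 kJ
Bonds formed (products):
  N-H: 6 × 400 = 2400
  Σ(formed) = 2400 kJ
ΔH = Σ(broken) − Σ(formed) = 2257 − 2400 = −143 kJ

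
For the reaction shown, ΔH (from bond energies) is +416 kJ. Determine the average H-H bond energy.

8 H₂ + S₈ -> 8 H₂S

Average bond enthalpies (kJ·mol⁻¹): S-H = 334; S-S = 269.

D(H-H) ≈ 451 kJ/mol

Let D be the H-H bond energy.
Σ(broken) = 8×D + 8×269 = 2152 + 8D
Σ(formed) = 16×334 = 5344
ΔH = Σ(broken) − Σ(formed) = (2152 + 8D) − (5344) = −3192 + 8D
Setting this equal to +416 kJ gives 8D = 3608, so D = 451 kJ/mol.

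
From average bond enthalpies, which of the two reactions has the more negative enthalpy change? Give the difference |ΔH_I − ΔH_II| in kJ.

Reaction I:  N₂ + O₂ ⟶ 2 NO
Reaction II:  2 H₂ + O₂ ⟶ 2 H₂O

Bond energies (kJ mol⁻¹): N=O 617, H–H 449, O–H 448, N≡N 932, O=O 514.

Reaction II, by 592 kJ

Reaction I:
  Bonds broken (reactants):
    N≡N: 1 × 932 = 932
    O=O: 1 × 514 = 514
    Σ(broken) = 1446 kJ
  Bonds formed (products):
    N=O: 2 × 617 = 1234
    Σ(formed) = 1234 kJ
  ΔH_I = 1446 − 1234 = +212 kJ
Reaction II:
  Bonds broken (reactants):
    H–H: 2 × 449 = 898
    O=O: 1 × 514 = 514
    Σ(broken) = 1412 kJ
  Bonds formed (products):
    O–H: 4 × 448 = 1792
    Σ(formed) = 1792 kJ
  ΔH_II = 1412 − 1792 = −380 kJ
ΔH_I − ΔH_II = +592 kJ, so reaction II has the more negative ΔH; |ΔH_I − ΔH_II| = 592 kJ.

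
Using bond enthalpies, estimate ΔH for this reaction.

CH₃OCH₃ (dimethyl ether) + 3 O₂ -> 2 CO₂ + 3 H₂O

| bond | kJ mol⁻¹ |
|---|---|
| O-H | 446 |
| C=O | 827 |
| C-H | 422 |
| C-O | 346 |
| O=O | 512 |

Bonds broken (reactants):
  C-H: 6 × 422 = 2532
  C-O: 2 × 346 = 692
  O=O: 3 × 512 = 1536
  Σ(broken) = 4760 kJ
Bonds formed (products):
  C=O: 4 × 827 = 3308
  O-H: 6 × 446 = 2676
  Σ(formed) = 5984 kJ
ΔH = Σ(broken) − Σ(formed) = 4760 − 5984 = −1224 kJ

ΔH ≈ −1224 kJ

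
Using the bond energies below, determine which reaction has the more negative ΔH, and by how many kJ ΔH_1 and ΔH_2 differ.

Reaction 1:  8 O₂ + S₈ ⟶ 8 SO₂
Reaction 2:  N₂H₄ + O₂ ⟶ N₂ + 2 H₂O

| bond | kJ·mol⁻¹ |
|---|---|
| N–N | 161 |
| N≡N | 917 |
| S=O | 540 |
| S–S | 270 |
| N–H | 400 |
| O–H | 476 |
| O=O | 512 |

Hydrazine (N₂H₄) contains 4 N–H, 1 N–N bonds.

Reaction 1:
  Bonds broken (reactants):
    O=O: 8 × 512 = 4096
    S–S: 8 × 270 = 2160
    Σ(broken) = 6256 kJ
  Bonds formed (products):
    S=O: 16 × 540 = 8640
    Σ(formed) = 8640 kJ
  ΔH_1 = 6256 − 8640 = −2384 kJ
Reaction 2:
  Bonds broken (reactants):
    N–H: 4 × 400 = 1600
    N–N: 1 × 161 = 161
    O=O: 1 × 512 = 512
    Σ(broken) = 2273 kJ
  Bonds formed (products):
    N≡N: 1 × 917 = 917
    O–H: 4 × 476 = 1904
    Σ(formed) = 2821 kJ
  ΔH_2 = 2273 − 2821 = −548 kJ
ΔH_1 − ΔH_2 = −1836 kJ, so reaction 1 has the more negative ΔH; |ΔH_1 − ΔH_2| = 1836 kJ.

Reaction 1, by 1836 kJ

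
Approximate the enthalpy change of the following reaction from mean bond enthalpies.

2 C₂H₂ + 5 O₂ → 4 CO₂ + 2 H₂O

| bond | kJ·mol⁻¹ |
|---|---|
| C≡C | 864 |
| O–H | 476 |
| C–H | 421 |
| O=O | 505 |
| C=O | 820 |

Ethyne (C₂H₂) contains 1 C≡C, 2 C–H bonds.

Bonds broken (reactants):
  C≡C: 2 × 864 = 1728
  C–H: 4 × 421 = 1684
  O=O: 5 × 505 = 2525
  Σ(broken) = 5937 kJ
Bonds formed (products):
  C=O: 8 × 820 = 6560
  O–H: 4 × 476 = 1904
  Σ(formed) = 8464 kJ
ΔH = Σ(broken) − Σ(formed) = 5937 − 8464 = −2527 kJ

ΔH ≈ −2527 kJ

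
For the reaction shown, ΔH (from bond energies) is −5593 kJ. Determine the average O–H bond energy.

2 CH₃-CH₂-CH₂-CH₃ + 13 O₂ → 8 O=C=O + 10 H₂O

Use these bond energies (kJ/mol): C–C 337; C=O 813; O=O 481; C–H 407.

Let D be the O–H bond energy.
Σ(broken) = 6×337 + 20×407 + 13×481 = 16415
Σ(formed) = 16×813 + 20×D = 13008 + 20D
ΔH = Σ(broken) − Σ(formed) = (16415) − (13008 + 20D) = +3407 − 20D
Setting this equal to −5593 kJ gives 20D = 9000, so D = 450 kJ/mol.

D(O–H) ≈ 450 kJ/mol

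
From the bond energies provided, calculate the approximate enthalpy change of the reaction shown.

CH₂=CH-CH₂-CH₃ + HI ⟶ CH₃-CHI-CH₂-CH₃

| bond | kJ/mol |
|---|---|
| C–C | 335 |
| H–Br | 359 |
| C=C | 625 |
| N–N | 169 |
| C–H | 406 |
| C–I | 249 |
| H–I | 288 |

Bonds broken (reactants):
  C–C: 2 × 335 = 670
  C–H: 8 × 406 = 3248
  C=C: 1 × 625 = 625
  H–I: 1 × 288 = 288
  Σ(broken) = 4831 kJ
Bonds formed (products):
  C–C: 3 × 335 = 1005
  C–H: 9 × 406 = 3654
  C–I: 1 × 249 = 249
  Σ(formed) = 4908 kJ
ΔH = Σ(broken) − Σ(formed) = 4831 − 4908 = −77 kJ

ΔH ≈ −77 kJ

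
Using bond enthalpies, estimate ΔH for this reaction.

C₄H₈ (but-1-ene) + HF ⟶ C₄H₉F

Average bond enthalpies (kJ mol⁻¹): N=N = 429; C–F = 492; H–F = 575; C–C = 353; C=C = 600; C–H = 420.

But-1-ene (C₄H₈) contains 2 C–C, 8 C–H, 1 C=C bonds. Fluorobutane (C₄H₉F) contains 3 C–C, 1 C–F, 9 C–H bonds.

Bonds broken (reactants):
  C–C: 2 × 353 = 706
  C–H: 8 × 420 = 3360
  C=C: 1 × 600 = 600
  H–F: 1 × 575 = 575
  Σ(broken) = 5241 kJ
Bonds formed (products):
  C–C: 3 × 353 = 1059
  C–F: 1 × 492 = 492
  C–H: 9 × 420 = 3780
  Σ(formed) = 5331 kJ
ΔH = Σ(broken) − Σ(formed) = 5241 − 5331 = −90 kJ

ΔH ≈ −90 kJ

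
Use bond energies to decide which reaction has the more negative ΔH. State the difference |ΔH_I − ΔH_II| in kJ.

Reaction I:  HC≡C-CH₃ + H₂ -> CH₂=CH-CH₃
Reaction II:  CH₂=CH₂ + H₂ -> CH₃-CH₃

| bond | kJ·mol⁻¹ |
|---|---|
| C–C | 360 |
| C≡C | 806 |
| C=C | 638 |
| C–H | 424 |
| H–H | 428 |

Reaction I, by 110 kJ

Reaction I:
  Bonds broken (reactants):
    C≡C: 1 × 806 = 806
    C–C: 1 × 360 = 360
    C–H: 4 × 424 = 1696
    H–H: 1 × 428 = 428
    Σ(broken) = 3290 kJ
  Bonds formed (products):
    C–C: 1 × 360 = 360
    C–H: 6 × 424 = 2544
    C=C: 1 × 638 = 638
    Σ(formed) = 3542 kJ
  ΔH_I = 3290 − 3542 = −252 kJ
Reaction II:
  Bonds broken (reactants):
    C–H: 4 × 424 = 1696
    C=C: 1 × 638 = 638
    H–H: 1 × 428 = 428
    Σ(broken) = 2762 kJ
  Bonds formed (products):
    C–C: 1 × 360 = 360
    C–H: 6 × 424 = 2544
    Σ(formed) = 2904 kJ
  ΔH_II = 2762 − 2904 = −142 kJ
ΔH_I − ΔH_II = −110 kJ, so reaction I has the more negative ΔH; |ΔH_I − ΔH_II| = 110 kJ.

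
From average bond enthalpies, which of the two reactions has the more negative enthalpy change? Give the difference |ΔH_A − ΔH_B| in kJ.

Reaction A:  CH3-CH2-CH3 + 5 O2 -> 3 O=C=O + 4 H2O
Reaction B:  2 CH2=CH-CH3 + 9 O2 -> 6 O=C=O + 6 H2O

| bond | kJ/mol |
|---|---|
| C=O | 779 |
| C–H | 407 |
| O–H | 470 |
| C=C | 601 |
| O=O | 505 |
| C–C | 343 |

Reaction B, by 1704 kJ

Reaction A:
  Bonds broken (reactants):
    C–C: 2 × 343 = 686
    C–H: 8 × 407 = 3256
    O=O: 5 × 505 = 2525
    Σ(broken) = 6467 kJ
  Bonds formed (products):
    C=O: 6 × 779 = 4674
    O–H: 8 × 470 = 3760
    Σ(formed) = 8434 kJ
  ΔH_A = 6467 − 8434 = −1967 kJ
Reaction B:
  Bonds broken (reactants):
    C–C: 2 × 343 = 686
    C–H: 12 × 407 = 4884
    C=C: 2 × 601 = 1202
    O=O: 9 × 505 = 4545
    Σ(broken) = 11317 kJ
  Bonds formed (products):
    C=O: 12 × 779 = 9348
    O–H: 12 × 470 = 5640
    Σ(formed) = 14988 kJ
  ΔH_B = 11317 − 14988 = −3671 kJ
ΔH_A − ΔH_B = +1704 kJ, so reaction B has the more negative ΔH; |ΔH_A − ΔH_B| = 1704 kJ.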